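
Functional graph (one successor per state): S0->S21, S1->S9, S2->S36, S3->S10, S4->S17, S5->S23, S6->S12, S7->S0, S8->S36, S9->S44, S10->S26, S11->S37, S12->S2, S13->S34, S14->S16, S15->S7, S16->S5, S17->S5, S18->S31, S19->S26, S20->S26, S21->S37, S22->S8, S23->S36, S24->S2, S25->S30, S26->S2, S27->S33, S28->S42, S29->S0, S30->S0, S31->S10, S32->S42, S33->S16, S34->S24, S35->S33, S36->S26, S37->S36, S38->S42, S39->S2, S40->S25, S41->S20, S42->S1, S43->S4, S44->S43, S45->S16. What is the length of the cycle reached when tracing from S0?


Trace from S0 until a state repeats:
  S0 -> S21 -> S37 -> S36 -> S26 -> S2 -> S36
S36 first seen at step 3, revisited at step 6.
Cycle length = 6 - 3 = 3

3


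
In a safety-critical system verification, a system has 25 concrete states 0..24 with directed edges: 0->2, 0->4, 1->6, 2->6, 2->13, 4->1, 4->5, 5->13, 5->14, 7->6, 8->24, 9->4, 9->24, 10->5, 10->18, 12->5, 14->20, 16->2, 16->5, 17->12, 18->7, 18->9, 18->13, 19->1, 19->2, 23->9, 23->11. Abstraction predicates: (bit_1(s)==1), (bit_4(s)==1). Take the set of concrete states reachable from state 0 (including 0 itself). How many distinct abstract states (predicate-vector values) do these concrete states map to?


BFS from 0:
Concrete reachable: {0, 1, 2, 4, 5, 6, 13, 14, 20}
Abstract via predicates (bit_1(s)==1), (bit_4(s)==1):
  (0,0) <- {0, 1, 4, 5, 13}
  (0,1) <- {20}
  (1,0) <- {2, 6, 14}
Distinct abstract states = 3

3


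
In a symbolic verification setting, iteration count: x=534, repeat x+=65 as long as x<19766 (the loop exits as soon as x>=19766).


Step 1: x goes from 534 toward 19766 by 65; the body runs while x<19766, so iterations = ceil((bound-start)/step)
Step 2: Distance=19232
Step 3: ceil(19232/65)=296

296


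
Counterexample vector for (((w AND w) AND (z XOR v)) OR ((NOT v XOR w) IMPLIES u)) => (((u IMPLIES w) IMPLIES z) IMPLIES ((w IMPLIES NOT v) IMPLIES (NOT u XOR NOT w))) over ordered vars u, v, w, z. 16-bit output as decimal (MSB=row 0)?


F1 = (((w AND w) AND (z XOR v)) OR ((NOT v XOR w) IMPLIES u))
F2 = (((u IMPLIES w) IMPLIES z) IMPLIES ((w IMPLIES NOT v) IMPLIES (NOT u XOR NOT w)))
Counterexample to F1=>F2 is where F1=1 and F2=0.
Evaluate each row (bits = u,v,w,z, MSB first):
  row 0 [0000]: F1=0 F2=1 -> F1&~F2 -> 0
  row 1 [0001]: F1=0 F2=0 -> F1&~F2 -> 0
  row 2 [0010]: F1=1 F2=1 -> F1&~F2 -> 0
  row 3 [0011]: F1=1 F2=1 -> F1&~F2 -> 0
  row 4 [0100]: F1=1 F2=1 -> F1&~F2 -> 0
  row 5 [0101]: F1=1 F2=0 -> F1&~F2 -> 1
  row 6 [0110]: F1=1 F2=1 -> F1&~F2 -> 0
  row 7 [0111]: F1=0 F2=1 -> F1&~F2 -> 0
  row 8 [1000]: F1=1 F2=1 -> F1&~F2 -> 0
  row 9 [1001]: F1=1 F2=1 -> F1&~F2 -> 0
  row 10 [1010]: F1=1 F2=1 -> F1&~F2 -> 0
  row 11 [1011]: F1=1 F2=0 -> F1&~F2 -> 1
  row 12 [1100]: F1=1 F2=1 -> F1&~F2 -> 0
  row 13 [1101]: F1=1 F2=1 -> F1&~F2 -> 0
  row 14 [1110]: F1=1 F2=1 -> F1&~F2 -> 0
  row 15 [1111]: F1=1 F2=1 -> F1&~F2 -> 0
Full result column, 4 rows per line (u,v fixed per line; w,z runs 00..11 left to right):
  rows 0-3 [u,v=00]: 0000  = hex 0
  rows 4-7 [u,v=01]: 0100  = hex 4
  rows 8-11 [u,v=10]: 0001  = hex 1
  rows 12-15 [u,v=11]: 0000  = hex 0
Counterexample vector (row 0 .. row 15) = 0000010000010000
Output column grouped in 4s = 0000 0100 0001 0000 = 0x0410
Convert to decimal digit by digit (value = value*16 + digit):
  0 -> 0
  0*16 + 4 = 4
  4*16 + 1 = 65
  65*16 + 0 = 1040
Decimal = 1040

1040


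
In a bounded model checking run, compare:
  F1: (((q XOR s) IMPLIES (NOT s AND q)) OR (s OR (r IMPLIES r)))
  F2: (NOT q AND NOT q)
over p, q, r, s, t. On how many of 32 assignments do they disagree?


F1 = (((q XOR s) IMPLIES (NOT s AND q)) OR (s OR (r IMPLIES r)))
F2 = (NOT q AND NOT q)
Evaluate both on each of 32 rows (bits = p,q,r,s,t):
  row 0 [00000]: F1=1 F2=1 -> 0
  row 1 [00001]: F1=1 F2=1 -> 0
  row 2 [00010]: F1=1 F2=1 -> 0
  row 3 [00011]: F1=1 F2=1 -> 0
  row 4 [00100]: F1=1 F2=1 -> 0
  row 5 [00101]: F1=1 F2=1 -> 0
  row 6 [00110]: F1=1 F2=1 -> 0
  row 7 [00111]: F1=1 F2=1 -> 0
  row 8 [01000]: F1=1 F2=0 (differ) -> 1
  row 9 [01001]: F1=1 F2=0 (differ) -> 1
  row 10 [01010]: F1=1 F2=0 (differ) -> 1
  row 11 [01011]: F1=1 F2=0 (differ) -> 1
  row 12 [01100]: F1=1 F2=0 (differ) -> 1
  row 13 [01101]: F1=1 F2=0 (differ) -> 1
  row 14 [01110]: F1=1 F2=0 (differ) -> 1
  row 15 [01111]: F1=1 F2=0 (differ) -> 1
  row 16 [10000]: F1=1 F2=1 -> 0
  row 17 [10001]: F1=1 F2=1 -> 0
  row 18 [10010]: F1=1 F2=1 -> 0
  row 19 [10011]: F1=1 F2=1 -> 0
  row 20 [10100]: F1=1 F2=1 -> 0
  row 21 [10101]: F1=1 F2=1 -> 0
  row 22 [10110]: F1=1 F2=1 -> 0
  row 23 [10111]: F1=1 F2=1 -> 0
  row 24 [11000]: F1=1 F2=0 (differ) -> 1
  row 25 [11001]: F1=1 F2=0 (differ) -> 1
  row 26 [11010]: F1=1 F2=0 (differ) -> 1
  row 27 [11011]: F1=1 F2=0 (differ) -> 1
  row 28 [11100]: F1=1 F2=0 (differ) -> 1
  row 29 [11101]: F1=1 F2=0 (differ) -> 1
  row 30 [11110]: F1=1 F2=0 (differ) -> 1
  row 31 [11111]: F1=1 F2=0 (differ) -> 1
Full result column, 8 rows per line (p,q fixed per line; r,s,t runs 000..111 left to right):
  rows 0-7 [p,q=00]: 00000000  (ones: 0)
  rows 8-15 [p,q=01]: 11111111  (ones: 8)
  rows 16-23 [p,q=10]: 00000000  (ones: 0)
  rows 24-31 [p,q=11]: 11111111  (ones: 8)
Disagreements = 0+8+0+8 = 16

16


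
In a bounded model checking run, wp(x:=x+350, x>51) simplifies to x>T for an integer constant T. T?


Formula: wp(x:=E, P) = P[E/x] (substitute E for x in postcondition)
Step 1: Postcondition: x>51
Step 2: Substitute x+350 for x: x+350>51
Step 3: Solve for x: x > 51-350 = -299

-299


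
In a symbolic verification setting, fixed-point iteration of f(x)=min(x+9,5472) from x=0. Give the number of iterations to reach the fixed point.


Step 1: x=0, cap=5472, increment=9
Step 2: x grows by 9 each step until capped at 5472; fixed point is x=5472
Step 3: iterations = ceil(5472/9) = 608

608


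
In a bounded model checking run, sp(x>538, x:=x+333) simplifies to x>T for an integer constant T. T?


Formula: sp(P, x:=E) = exists old_x. (x = E[old_x/x]) AND P[old_x/x] (old_x is the value of x before the assignment; eliminate old_x by solving x = E[old_x/x] for old_x)
Step 1: Precondition P: x>538, i.e. old_x > 538
Step 2: Assignment gives x = old_x + 333, so old_x = x - 333
Step 3: Substitute into P: x - 333 > 538
Step 4: Simplify: x > 538+333 = 871

871


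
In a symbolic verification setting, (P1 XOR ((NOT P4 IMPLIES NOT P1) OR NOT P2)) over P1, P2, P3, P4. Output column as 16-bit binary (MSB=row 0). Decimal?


Formula: (P1 XOR ((NOT P4 IMPLIES NOT P1) OR NOT P2)) over P1, P2, P3, P4 (16 rows)
Evaluate each row (bits = P1,P2,P3,P4, MSB first):
  row 0 [0000]: (0 XOR ((NOT 0 IMPLIES NOT 0) OR NOT 0)) -> 1
  row 1 [0001]: (0 XOR ((NOT 1 IMPLIES NOT 0) OR NOT 0)) -> 1
  row 2 [0010]: (0 XOR ((NOT 0 IMPLIES NOT 0) OR NOT 0)) -> 1
  row 3 [0011]: (0 XOR ((NOT 1 IMPLIES NOT 0) OR NOT 0)) -> 1
  row 4 [0100]: (0 XOR ((NOT 0 IMPLIES NOT 0) OR NOT 1)) -> 1
  row 5 [0101]: (0 XOR ((NOT 1 IMPLIES NOT 0) OR NOT 1)) -> 1
  row 6 [0110]: (0 XOR ((NOT 0 IMPLIES NOT 0) OR NOT 1)) -> 1
  row 7 [0111]: (0 XOR ((NOT 1 IMPLIES NOT 0) OR NOT 1)) -> 1
  row 8 [1000]: (1 XOR ((NOT 0 IMPLIES NOT 1) OR NOT 0)) -> 0
  row 9 [1001]: (1 XOR ((NOT 1 IMPLIES NOT 1) OR NOT 0)) -> 0
  row 10 [1010]: (1 XOR ((NOT 0 IMPLIES NOT 1) OR NOT 0)) -> 0
  row 11 [1011]: (1 XOR ((NOT 1 IMPLIES NOT 1) OR NOT 0)) -> 0
  row 12 [1100]: (1 XOR ((NOT 0 IMPLIES NOT 1) OR NOT 1)) -> 1
  row 13 [1101]: (1 XOR ((NOT 1 IMPLIES NOT 1) OR NOT 1)) -> 0
  row 14 [1110]: (1 XOR ((NOT 0 IMPLIES NOT 1) OR NOT 1)) -> 1
  row 15 [1111]: (1 XOR ((NOT 1 IMPLIES NOT 1) OR NOT 1)) -> 0
Full result column, 4 rows per line (P1,P2 fixed per line; P3,P4 runs 00..11 left to right):
  rows 0-3 [P1,P2=00]: 1111  = hex F
  rows 4-7 [P1,P2=01]: 1111  = hex F
  rows 8-11 [P1,P2=10]: 0000  = hex 0
  rows 12-15 [P1,P2=11]: 1010  = hex A
Output column (row 0 .. row 15) = 1111111100001010
Output column grouped in 4s = 1111 1111 0000 1010 = 0xFF0A
Convert to decimal digit by digit (value = value*16 + digit):
  F -> 15
  15*16 + 15 (F) = 255
  255*16 + 0 = 4080
  4080*16 + 10 (A) = 65290
Decimal = 65290

65290


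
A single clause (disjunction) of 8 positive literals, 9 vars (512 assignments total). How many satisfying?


Step 1: Total=2^9=512
Step 2: Unsat when all 8 false: 2^1=2
Step 3: Sat=512-2=510

510


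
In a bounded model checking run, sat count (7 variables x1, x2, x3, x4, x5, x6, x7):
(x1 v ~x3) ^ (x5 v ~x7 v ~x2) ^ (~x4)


CNF with 3 clauses over 7 vars (128 assignments).
An assignment satisfies CNF iff every clause has >=1 true literal.
Check each row (bits = x1,x2,x3,x4,x5,x6,x7; clause T/F shown):
  row 0 [0000000]: clauses=TTT -> 1
  row 1 [0000001]: clauses=TTT -> 1
  row 2 [0000010]: clauses=TTT -> 1
  row 3 [0000011]: clauses=TTT -> 1
  row 4 [0000100]: clauses=TTT -> 1
  (every remaining row is evaluated the same way; all 128 results are listed next)
Full result column, 8 rows per line (x1,x2,x3,x4 fixed per line; x5,x6,x7 runs 000..111 left to right):
  rows 0-7 [x1,x2,x3,x4=0000]: 11111111  (ones: 8)
  rows 8-15 [x1,x2,x3,x4=0001]: 00000000  (ones: 0)
  rows 16-23 [x1,x2,x3,x4=0010]: 00000000  (ones: 0)
  rows 24-31 [x1,x2,x3,x4=0011]: 00000000  (ones: 0)
  rows 32-39 [x1,x2,x3,x4=0100]: 10101111  (ones: 6)
  rows 40-47 [x1,x2,x3,x4=0101]: 00000000  (ones: 0)
  rows 48-55 [x1,x2,x3,x4=0110]: 00000000  (ones: 0)
  rows 56-63 [x1,x2,x3,x4=0111]: 00000000  (ones: 0)
  rows 64-71 [x1,x2,x3,x4=1000]: 11111111  (ones: 8)
  rows 72-79 [x1,x2,x3,x4=1001]: 00000000  (ones: 0)
  rows 80-87 [x1,x2,x3,x4=1010]: 11111111  (ones: 8)
  rows 88-95 [x1,x2,x3,x4=1011]: 00000000  (ones: 0)
  rows 96-103 [x1,x2,x3,x4=1100]: 10101111  (ones: 6)
  rows 104-111 [x1,x2,x3,x4=1101]: 00000000  (ones: 0)
  rows 112-119 [x1,x2,x3,x4=1110]: 10101111  (ones: 6)
  rows 120-127 [x1,x2,x3,x4=1111]: 00000000  (ones: 0)
Satisfying assignments = 8+0+0+0+6+0+0+0+8+0+8+0+6+0+6+0 = 42

42


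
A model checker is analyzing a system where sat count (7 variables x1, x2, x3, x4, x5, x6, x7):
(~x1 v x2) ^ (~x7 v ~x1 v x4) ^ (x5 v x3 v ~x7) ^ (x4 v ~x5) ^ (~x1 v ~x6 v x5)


CNF with 5 clauses over 7 vars (128 assignments).
An assignment satisfies CNF iff every clause has >=1 true literal.
Check each row (bits = x1,x2,x3,x4,x5,x6,x7; clause T/F shown):
  row 0 [0000000]: clauses=TTTTT -> 1
  row 1 [0000001]: clauses=TTFTT -> 0
  row 2 [0000010]: clauses=TTTTT -> 1
  row 3 [0000011]: clauses=TTFTT -> 0
  row 4 [0000100]: clauses=TTTFT -> 0
  (every remaining row is evaluated the same way; all 128 results are listed next)
Full result column, 8 rows per line (x1,x2,x3,x4 fixed per line; x5,x6,x7 runs 000..111 left to right):
  rows 0-7 [x1,x2,x3,x4=0000]: 10100000  (ones: 2)
  rows 8-15 [x1,x2,x3,x4=0001]: 10101111  (ones: 6)
  rows 16-23 [x1,x2,x3,x4=0010]: 11110000  (ones: 4)
  rows 24-31 [x1,x2,x3,x4=0011]: 11111111  (ones: 8)
  rows 32-39 [x1,x2,x3,x4=0100]: 10100000  (ones: 2)
  rows 40-47 [x1,x2,x3,x4=0101]: 10101111  (ones: 6)
  rows 48-55 [x1,x2,x3,x4=0110]: 11110000  (ones: 4)
  rows 56-63 [x1,x2,x3,x4=0111]: 11111111  (ones: 8)
  rows 64-71 [x1,x2,x3,x4=1000]: 00000000  (ones: 0)
  rows 72-79 [x1,x2,x3,x4=1001]: 00000000  (ones: 0)
  rows 80-87 [x1,x2,x3,x4=1010]: 00000000  (ones: 0)
  rows 88-95 [x1,x2,x3,x4=1011]: 00000000  (ones: 0)
  rows 96-103 [x1,x2,x3,x4=1100]: 10000000  (ones: 1)
  rows 104-111 [x1,x2,x3,x4=1101]: 10001111  (ones: 5)
  rows 112-119 [x1,x2,x3,x4=1110]: 10000000  (ones: 1)
  rows 120-127 [x1,x2,x3,x4=1111]: 11001111  (ones: 6)
Satisfying assignments = 2+6+4+8+2+6+4+8+0+0+0+0+1+5+1+6 = 53

53


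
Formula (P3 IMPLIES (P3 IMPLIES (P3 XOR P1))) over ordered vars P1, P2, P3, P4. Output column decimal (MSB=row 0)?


Formula: (P3 IMPLIES (P3 IMPLIES (P3 XOR P1))) over P1, P2, P3, P4 (16 rows)
Evaluate each row (bits = P1,P2,P3,P4, MSB first):
  row 0 [0000]: (0 IMPLIES (0 IMPLIES (0 XOR 0))) -> 1
  row 1 [0001]: (0 IMPLIES (0 IMPLIES (0 XOR 0))) -> 1
  row 2 [0010]: (1 IMPLIES (1 IMPLIES (1 XOR 0))) -> 1
  row 3 [0011]: (1 IMPLIES (1 IMPLIES (1 XOR 0))) -> 1
  row 4 [0100]: (0 IMPLIES (0 IMPLIES (0 XOR 0))) -> 1
  row 5 [0101]: (0 IMPLIES (0 IMPLIES (0 XOR 0))) -> 1
  row 6 [0110]: (1 IMPLIES (1 IMPLIES (1 XOR 0))) -> 1
  row 7 [0111]: (1 IMPLIES (1 IMPLIES (1 XOR 0))) -> 1
  row 8 [1000]: (0 IMPLIES (0 IMPLIES (0 XOR 1))) -> 1
  row 9 [1001]: (0 IMPLIES (0 IMPLIES (0 XOR 1))) -> 1
  row 10 [1010]: (1 IMPLIES (1 IMPLIES (1 XOR 1))) -> 0
  row 11 [1011]: (1 IMPLIES (1 IMPLIES (1 XOR 1))) -> 0
  row 12 [1100]: (0 IMPLIES (0 IMPLIES (0 XOR 1))) -> 1
  row 13 [1101]: (0 IMPLIES (0 IMPLIES (0 XOR 1))) -> 1
  row 14 [1110]: (1 IMPLIES (1 IMPLIES (1 XOR 1))) -> 0
  row 15 [1111]: (1 IMPLIES (1 IMPLIES (1 XOR 1))) -> 0
Full result column, 4 rows per line (P1,P2 fixed per line; P3,P4 runs 00..11 left to right):
  rows 0-3 [P1,P2=00]: 1111  = hex F
  rows 4-7 [P1,P2=01]: 1111  = hex F
  rows 8-11 [P1,P2=10]: 1100  = hex C
  rows 12-15 [P1,P2=11]: 1100  = hex C
Output column (row 0 .. row 15) = 1111111111001100
Output column grouped in 4s = 1111 1111 1100 1100 = 0xFFCC
Convert to decimal digit by digit (value = value*16 + digit):
  F -> 15
  15*16 + 15 (F) = 255
  255*16 + 12 (C) = 4092
  4092*16 + 12 (C) = 65484
Decimal = 65484

65484


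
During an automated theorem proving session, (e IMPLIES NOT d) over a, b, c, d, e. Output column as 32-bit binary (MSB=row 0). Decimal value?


Formula: (e IMPLIES NOT d) over a, b, c, d, e (32 rows)
Evaluate each row (bits = a,b,c,d,e, MSB first):
  row 0 [00000]: (0 IMPLIES NOT 0) -> 1
  row 1 [00001]: (1 IMPLIES NOT 0) -> 1
  row 2 [00010]: (0 IMPLIES NOT 1) -> 1
  row 3 [00011]: (1 IMPLIES NOT 1) -> 0
  row 4 [00100]: (0 IMPLIES NOT 0) -> 1
  row 5 [00101]: (1 IMPLIES NOT 0) -> 1
  row 6 [00110]: (0 IMPLIES NOT 1) -> 1
  row 7 [00111]: (1 IMPLIES NOT 1) -> 0
  row 8 [01000]: (0 IMPLIES NOT 0) -> 1
  row 9 [01001]: (1 IMPLIES NOT 0) -> 1
  row 10 [01010]: (0 IMPLIES NOT 1) -> 1
  row 11 [01011]: (1 IMPLIES NOT 1) -> 0
  row 12 [01100]: (0 IMPLIES NOT 0) -> 1
  row 13 [01101]: (1 IMPLIES NOT 0) -> 1
  row 14 [01110]: (0 IMPLIES NOT 1) -> 1
  row 15 [01111]: (1 IMPLIES NOT 1) -> 0
  row 16 [10000]: (0 IMPLIES NOT 0) -> 1
  row 17 [10001]: (1 IMPLIES NOT 0) -> 1
  row 18 [10010]: (0 IMPLIES NOT 1) -> 1
  row 19 [10011]: (1 IMPLIES NOT 1) -> 0
  row 20 [10100]: (0 IMPLIES NOT 0) -> 1
  row 21 [10101]: (1 IMPLIES NOT 0) -> 1
  row 22 [10110]: (0 IMPLIES NOT 1) -> 1
  row 23 [10111]: (1 IMPLIES NOT 1) -> 0
  row 24 [11000]: (0 IMPLIES NOT 0) -> 1
  row 25 [11001]: (1 IMPLIES NOT 0) -> 1
  row 26 [11010]: (0 IMPLIES NOT 1) -> 1
  row 27 [11011]: (1 IMPLIES NOT 1) -> 0
  row 28 [11100]: (0 IMPLIES NOT 0) -> 1
  row 29 [11101]: (1 IMPLIES NOT 0) -> 1
  row 30 [11110]: (0 IMPLIES NOT 1) -> 1
  row 31 [11111]: (1 IMPLIES NOT 1) -> 0
Full result column, 4 rows per line (a,b,c fixed per line; d,e runs 00..11 left to right):
  rows 0-3 [a,b,c=000]: 1110  = hex E
  rows 4-7 [a,b,c=001]: 1110  = hex E
  rows 8-11 [a,b,c=010]: 1110  = hex E
  rows 12-15 [a,b,c=011]: 1110  = hex E
  rows 16-19 [a,b,c=100]: 1110  = hex E
  rows 20-23 [a,b,c=101]: 1110  = hex E
  rows 24-27 [a,b,c=110]: 1110  = hex E
  rows 28-31 [a,b,c=111]: 1110  = hex E
Output column (row 0 .. row 31) = 11101110111011101110111011101110
Output column grouped in 4s = 1110 1110 1110 1110 1110 1110 1110 1110 = 0xEEEEEEEE
Convert to decimal digit by digit (value = value*16 + digit):
  E -> 14
  14*16 + 14 (E) = 238
  238*16 + 14 (E) = 3822
  3822*16 + 14 (E) = 61166
  61166*16 + 14 (E) = 978670
  978670*16 + 14 (E) = 15658734
  15658734*16 + 14 (E) = 250539758
  250539758*16 + 14 (E) = 4008636142
Decimal = 4008636142

4008636142


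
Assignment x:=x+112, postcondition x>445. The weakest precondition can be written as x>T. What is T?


Formula: wp(x:=E, P) = P[E/x] (substitute E for x in postcondition)
Step 1: Postcondition: x>445
Step 2: Substitute x+112 for x: x+112>445
Step 3: Solve for x: x > 445-112 = 333

333


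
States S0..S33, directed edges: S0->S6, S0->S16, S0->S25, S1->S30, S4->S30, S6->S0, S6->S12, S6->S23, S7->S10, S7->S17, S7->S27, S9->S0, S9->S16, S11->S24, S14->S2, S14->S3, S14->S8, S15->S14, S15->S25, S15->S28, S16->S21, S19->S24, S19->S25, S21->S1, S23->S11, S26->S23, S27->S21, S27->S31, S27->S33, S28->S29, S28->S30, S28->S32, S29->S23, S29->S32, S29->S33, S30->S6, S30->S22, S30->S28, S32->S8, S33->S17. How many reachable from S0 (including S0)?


BFS from S0:
  layer 0: {S0}
  layer 1: {S6, S16, S25}
  layer 2: {S12, S21, S23}
  layer 3: {S1, S11}
  layer 4: {S24, S30}
  layer 5: {S22, S28}
  layer 6: {S29, S32}
  layer 7: {S8, S33}
  layer 8: {S17}
Reachable set: {S0, S1, S6, S8, S11, S12, S16, S17, S21, S22, S23, S24, S25, S28, S29, S30, S32, S33}
Count = 18

18


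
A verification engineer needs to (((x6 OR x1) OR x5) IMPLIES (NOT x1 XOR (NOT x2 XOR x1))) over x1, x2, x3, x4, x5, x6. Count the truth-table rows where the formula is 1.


Formula: (((x6 OR x1) OR x5) IMPLIES (NOT x1 XOR (NOT x2 XOR x1))) over 6 vars (64 rows)
Evaluate each row (x1, x2, x3, x4, x5, x6 as bits, MSB first):
  row 0 [000000]: (((0 OR 0) OR 0) IMPLIES (NOT 0 XOR (NOT 0 XOR 0))) -> 1
  row 1 [000001]: (((1 OR 0) OR 0) IMPLIES (NOT 0 XOR (NOT 0 XOR 0))) -> 0
  row 2 [000010]: (((0 OR 0) OR 1) IMPLIES (NOT 0 XOR (NOT 0 XOR 0))) -> 0
  row 3 [000011]: (((1 OR 0) OR 1) IMPLIES (NOT 0 XOR (NOT 0 XOR 0))) -> 0
  row 4 [000100]: (((0 OR 0) OR 0) IMPLIES (NOT 0 XOR (NOT 0 XOR 0))) -> 1
  (every remaining row is evaluated the same way; all 64 results are listed next)
Full result column, 8 rows per line (x1,x2,x3 fixed per line; x4,x5,x6 runs 000..111 left to right):
  rows 0-7 [x1,x2,x3=000]: 10001000  (ones: 2)
  rows 8-15 [x1,x2,x3=001]: 10001000  (ones: 2)
  rows 16-23 [x1,x2,x3=010]: 11111111  (ones: 8)
  rows 24-31 [x1,x2,x3=011]: 11111111  (ones: 8)
  rows 32-39 [x1,x2,x3=100]: 00000000  (ones: 0)
  rows 40-47 [x1,x2,x3=101]: 00000000  (ones: 0)
  rows 48-55 [x1,x2,x3=110]: 11111111  (ones: 8)
  rows 56-63 [x1,x2,x3=111]: 11111111  (ones: 8)
Count of 1-rows = 2+2+8+8+0+0+8+8 = 36

36


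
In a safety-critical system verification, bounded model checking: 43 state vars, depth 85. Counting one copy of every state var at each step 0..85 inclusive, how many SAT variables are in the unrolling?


BMC unrolls to depth k, creating one copy of each state var for steps 0..k.
Step count = 85 + 1 = 86 (steps 0 through 85)
Vars per step = 43
Total = 43 * 86 = 3698

3698


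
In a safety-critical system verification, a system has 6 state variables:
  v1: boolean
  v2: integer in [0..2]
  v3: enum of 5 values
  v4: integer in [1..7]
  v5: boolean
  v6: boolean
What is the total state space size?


State space = product of domain sizes of all variables.
Domain sizes:
  v1 (boolean): 2
  v2 (integer in [0..2]): 3
  v3 (enum of 5 values): 5
  v4 (integer in [1..7]): 7
  v5 (boolean): 2
  v6 (boolean): 2
Product = 2 * 3 * 5 * 7 * 2 * 2 = 840

840


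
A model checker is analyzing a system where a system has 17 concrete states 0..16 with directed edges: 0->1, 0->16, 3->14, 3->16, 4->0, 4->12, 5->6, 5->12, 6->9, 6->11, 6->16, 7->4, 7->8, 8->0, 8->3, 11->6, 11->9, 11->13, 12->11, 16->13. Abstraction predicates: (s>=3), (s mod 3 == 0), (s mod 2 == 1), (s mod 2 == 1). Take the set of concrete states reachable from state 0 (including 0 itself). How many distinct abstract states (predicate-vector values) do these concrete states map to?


BFS from 0:
Concrete reachable: {0, 1, 13, 16}
Abstract via predicates (s>=3), (s mod 3 == 0), (s mod 2 == 1), (s mod 2 == 1):
  (0,0,1,1) <- {1}
  (0,1,0,0) <- {0}
  (1,0,0,0) <- {16}
  (1,0,1,1) <- {13}
Distinct abstract states = 4

4


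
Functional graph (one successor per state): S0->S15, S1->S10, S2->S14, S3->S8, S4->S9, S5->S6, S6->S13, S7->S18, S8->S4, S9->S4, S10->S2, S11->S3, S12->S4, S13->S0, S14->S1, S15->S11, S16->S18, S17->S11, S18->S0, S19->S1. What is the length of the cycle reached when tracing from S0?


Trace from S0 until a state repeats:
  S0 -> S15 -> S11 -> S3 -> S8 -> S4 -> S9 -> S4
S4 first seen at step 5, revisited at step 7.
Cycle length = 7 - 5 = 2

2


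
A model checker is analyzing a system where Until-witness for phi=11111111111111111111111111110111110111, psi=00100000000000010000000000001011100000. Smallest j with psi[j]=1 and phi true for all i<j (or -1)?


(phi U psi) at 0: need smallest j with psi[j]=1 and phi[i]=1 for all i in [0,j).
Scan from step 0:
  step 0: phi=1, psi=0 -> continue
  step 1: phi=1, psi=0 -> continue
  step 2: psi=1 and phi held for [0,2) -> witness found
Witness step = 2

2


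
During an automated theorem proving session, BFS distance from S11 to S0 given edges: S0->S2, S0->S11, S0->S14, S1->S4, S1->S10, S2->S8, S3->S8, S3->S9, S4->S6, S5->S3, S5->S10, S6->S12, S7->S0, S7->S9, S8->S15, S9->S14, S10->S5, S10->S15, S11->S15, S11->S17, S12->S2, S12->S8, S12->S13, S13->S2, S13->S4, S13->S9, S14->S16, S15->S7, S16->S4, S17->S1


BFS layer-by-layer from S11:
  dist 0: {S11}
  dist 1: {S15, S17}
  dist 2: {S1, S7}
  dist 3: {S0, S4, S9, S10}
  -> S0 reached at distance 3
Shortest path length = 3

3


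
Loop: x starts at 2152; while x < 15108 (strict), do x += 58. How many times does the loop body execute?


Step 1: x goes from 2152 toward 15108 by 58; the body runs while x<15108, so iterations = ceil((bound-start)/step)
Step 2: Distance=12956
Step 3: ceil(12956/58)=224

224


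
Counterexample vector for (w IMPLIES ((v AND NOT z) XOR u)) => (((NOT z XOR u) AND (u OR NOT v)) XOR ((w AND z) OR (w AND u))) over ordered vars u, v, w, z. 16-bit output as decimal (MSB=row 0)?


F1 = (w IMPLIES ((v AND NOT z) XOR u))
F2 = (((NOT z XOR u) AND (u OR NOT v)) XOR ((w AND z) OR (w AND u)))
Counterexample to F1=>F2 is where F1=1 and F2=0.
Evaluate each row (bits = u,v,w,z, MSB first):
  row 0 [0000]: F1=1 F2=1 -> F1&~F2 -> 0
  row 1 [0001]: F1=1 F2=0 -> F1&~F2 -> 1
  row 2 [0010]: F1=0 F2=1 -> F1&~F2 -> 0
  row 3 [0011]: F1=0 F2=1 -> F1&~F2 -> 0
  row 4 [0100]: F1=1 F2=0 -> F1&~F2 -> 1
  row 5 [0101]: F1=1 F2=0 -> F1&~F2 -> 1
  row 6 [0110]: F1=1 F2=0 -> F1&~F2 -> 1
  row 7 [0111]: F1=0 F2=1 -> F1&~F2 -> 0
  row 8 [1000]: F1=1 F2=0 -> F1&~F2 -> 1
  row 9 [1001]: F1=1 F2=1 -> F1&~F2 -> 0
  row 10 [1010]: F1=1 F2=1 -> F1&~F2 -> 0
  row 11 [1011]: F1=1 F2=0 -> F1&~F2 -> 1
  row 12 [1100]: F1=1 F2=0 -> F1&~F2 -> 1
  row 13 [1101]: F1=1 F2=1 -> F1&~F2 -> 0
  row 14 [1110]: F1=0 F2=1 -> F1&~F2 -> 0
  row 15 [1111]: F1=1 F2=0 -> F1&~F2 -> 1
Full result column, 4 rows per line (u,v fixed per line; w,z runs 00..11 left to right):
  rows 0-3 [u,v=00]: 0100  = hex 4
  rows 4-7 [u,v=01]: 1110  = hex E
  rows 8-11 [u,v=10]: 1001  = hex 9
  rows 12-15 [u,v=11]: 1001  = hex 9
Counterexample vector (row 0 .. row 15) = 0100111010011001
Output column grouped in 4s = 0100 1110 1001 1001 = 0x4E99
Convert to decimal digit by digit (value = value*16 + digit):
  4 -> 4
  4*16 + 14 (E) = 78
  78*16 + 9 = 1257
  1257*16 + 9 = 20121
Decimal = 20121

20121


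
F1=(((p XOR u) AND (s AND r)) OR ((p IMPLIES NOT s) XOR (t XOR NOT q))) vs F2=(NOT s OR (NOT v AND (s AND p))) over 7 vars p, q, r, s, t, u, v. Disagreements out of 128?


F1 = (((p XOR u) AND (s AND r)) OR ((p IMPLIES NOT s) XOR (t XOR NOT q)))
F2 = (NOT s OR (NOT v AND (s AND p)))
Evaluate both on each of 128 rows (bits = p,q,r,s,t,u,v):
  row 0 [0000000]: F1=0 F2=1 (differ) -> 1
  row 1 [0000001]: F1=0 F2=1 (differ) -> 1
  row 2 [0000010]: F1=0 F2=1 (differ) -> 1
  row 3 [0000011]: F1=0 F2=1 (differ) -> 1
  row 4 [0000100]: F1=1 F2=1 -> 0
  (every remaining row is evaluated the same way; all 128 results are listed next)
Full result column, 8 rows per line (p,q,r,s fixed per line; t,u,v runs 000..111 left to right):
  rows 0-7 [p,q,r,s=0000]: 11110000  (ones: 4)
  rows 8-15 [p,q,r,s=0001]: 00001111  (ones: 4)
  rows 16-23 [p,q,r,s=0010]: 11110000  (ones: 4)
  rows 24-31 [p,q,r,s=0011]: 00111111  (ones: 6)
  rows 32-39 [p,q,r,s=0100]: 00001111  (ones: 4)
  rows 40-47 [p,q,r,s=0101]: 11110000  (ones: 4)
  rows 48-55 [p,q,r,s=0110]: 00001111  (ones: 4)
  rows 56-63 [p,q,r,s=0111]: 11110011  (ones: 6)
  rows 64-71 [p,q,r,s=1000]: 11110000  (ones: 4)
  rows 72-79 [p,q,r,s=1001]: 01011010  (ones: 4)
  rows 80-87 [p,q,r,s=1010]: 11110000  (ones: 4)
  rows 88-95 [p,q,r,s=1011]: 01010110  (ones: 4)
  rows 96-103 [p,q,r,s=1100]: 00001111  (ones: 4)
  rows 104-111 [p,q,r,s=1101]: 10100101  (ones: 4)
  rows 112-119 [p,q,r,s=1110]: 00001111  (ones: 4)
  rows 120-127 [p,q,r,s=1111]: 01100101  (ones: 4)
Disagreements = 4+4+4+6+4+4+4+6+4+4+4+4+4+4+4+4 = 68

68


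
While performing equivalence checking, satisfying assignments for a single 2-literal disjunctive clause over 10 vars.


Step 1: Total=2^10=1024
Step 2: Unsat when all 2 false: 2^8=256
Step 3: Sat=1024-256=768

768


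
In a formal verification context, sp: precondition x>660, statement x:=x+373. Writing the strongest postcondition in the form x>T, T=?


Formula: sp(P, x:=E) = exists old_x. (x = E[old_x/x]) AND P[old_x/x] (old_x is the value of x before the assignment; eliminate old_x by solving x = E[old_x/x] for old_x)
Step 1: Precondition P: x>660, i.e. old_x > 660
Step 2: Assignment gives x = old_x + 373, so old_x = x - 373
Step 3: Substitute into P: x - 373 > 660
Step 4: Simplify: x > 660+373 = 1033

1033


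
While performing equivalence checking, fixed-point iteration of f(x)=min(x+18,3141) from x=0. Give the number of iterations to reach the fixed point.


Step 1: x=0, cap=3141, increment=18
Step 2: x grows by 18 each step until capped at 3141; fixed point is x=3141
Step 3: iterations = ceil(3141/18) = 175

175


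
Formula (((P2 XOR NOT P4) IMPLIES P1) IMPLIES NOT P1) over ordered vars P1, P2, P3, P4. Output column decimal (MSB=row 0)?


Formula: (((P2 XOR NOT P4) IMPLIES P1) IMPLIES NOT P1) over P1, P2, P3, P4 (16 rows)
Evaluate each row (bits = P1,P2,P3,P4, MSB first):
  row 0 [0000]: (((0 XOR NOT 0) IMPLIES 0) IMPLIES NOT 0) -> 1
  row 1 [0001]: (((0 XOR NOT 1) IMPLIES 0) IMPLIES NOT 0) -> 1
  row 2 [0010]: (((0 XOR NOT 0) IMPLIES 0) IMPLIES NOT 0) -> 1
  row 3 [0011]: (((0 XOR NOT 1) IMPLIES 0) IMPLIES NOT 0) -> 1
  row 4 [0100]: (((1 XOR NOT 0) IMPLIES 0) IMPLIES NOT 0) -> 1
  row 5 [0101]: (((1 XOR NOT 1) IMPLIES 0) IMPLIES NOT 0) -> 1
  row 6 [0110]: (((1 XOR NOT 0) IMPLIES 0) IMPLIES NOT 0) -> 1
  row 7 [0111]: (((1 XOR NOT 1) IMPLIES 0) IMPLIES NOT 0) -> 1
  row 8 [1000]: (((0 XOR NOT 0) IMPLIES 1) IMPLIES NOT 1) -> 0
  row 9 [1001]: (((0 XOR NOT 1) IMPLIES 1) IMPLIES NOT 1) -> 0
  row 10 [1010]: (((0 XOR NOT 0) IMPLIES 1) IMPLIES NOT 1) -> 0
  row 11 [1011]: (((0 XOR NOT 1) IMPLIES 1) IMPLIES NOT 1) -> 0
  row 12 [1100]: (((1 XOR NOT 0) IMPLIES 1) IMPLIES NOT 1) -> 0
  row 13 [1101]: (((1 XOR NOT 1) IMPLIES 1) IMPLIES NOT 1) -> 0
  row 14 [1110]: (((1 XOR NOT 0) IMPLIES 1) IMPLIES NOT 1) -> 0
  row 15 [1111]: (((1 XOR NOT 1) IMPLIES 1) IMPLIES NOT 1) -> 0
Full result column, 4 rows per line (P1,P2 fixed per line; P3,P4 runs 00..11 left to right):
  rows 0-3 [P1,P2=00]: 1111  = hex F
  rows 4-7 [P1,P2=01]: 1111  = hex F
  rows 8-11 [P1,P2=10]: 0000  = hex 0
  rows 12-15 [P1,P2=11]: 0000  = hex 0
Output column (row 0 .. row 15) = 1111111100000000
Output column grouped in 4s = 1111 1111 0000 0000 = 0xFF00
Convert to decimal digit by digit (value = value*16 + digit):
  F -> 15
  15*16 + 15 (F) = 255
  255*16 + 0 = 4080
  4080*16 + 0 = 65280
Decimal = 65280

65280


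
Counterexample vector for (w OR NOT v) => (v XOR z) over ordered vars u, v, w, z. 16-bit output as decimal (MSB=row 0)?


F1 = (w OR NOT v)
F2 = (v XOR z)
Counterexample to F1=>F2 is where F1=1 and F2=0.
Evaluate each row (bits = u,v,w,z, MSB first):
  row 0 [0000]: F1=1 F2=0 -> F1&~F2 -> 1
  row 1 [0001]: F1=1 F2=1 -> F1&~F2 -> 0
  row 2 [0010]: F1=1 F2=0 -> F1&~F2 -> 1
  row 3 [0011]: F1=1 F2=1 -> F1&~F2 -> 0
  row 4 [0100]: F1=0 F2=1 -> F1&~F2 -> 0
  row 5 [0101]: F1=0 F2=0 -> F1&~F2 -> 0
  row 6 [0110]: F1=1 F2=1 -> F1&~F2 -> 0
  row 7 [0111]: F1=1 F2=0 -> F1&~F2 -> 1
  row 8 [1000]: F1=1 F2=0 -> F1&~F2 -> 1
  row 9 [1001]: F1=1 F2=1 -> F1&~F2 -> 0
  row 10 [1010]: F1=1 F2=0 -> F1&~F2 -> 1
  row 11 [1011]: F1=1 F2=1 -> F1&~F2 -> 0
  row 12 [1100]: F1=0 F2=1 -> F1&~F2 -> 0
  row 13 [1101]: F1=0 F2=0 -> F1&~F2 -> 0
  row 14 [1110]: F1=1 F2=1 -> F1&~F2 -> 0
  row 15 [1111]: F1=1 F2=0 -> F1&~F2 -> 1
Full result column, 4 rows per line (u,v fixed per line; w,z runs 00..11 left to right):
  rows 0-3 [u,v=00]: 1010  = hex A
  rows 4-7 [u,v=01]: 0001  = hex 1
  rows 8-11 [u,v=10]: 1010  = hex A
  rows 12-15 [u,v=11]: 0001  = hex 1
Counterexample vector (row 0 .. row 15) = 1010000110100001
Output column grouped in 4s = 1010 0001 1010 0001 = 0xA1A1
Convert to decimal digit by digit (value = value*16 + digit):
  A -> 10
  10*16 + 1 = 161
  161*16 + 10 (A) = 2586
  2586*16 + 1 = 41377
Decimal = 41377

41377


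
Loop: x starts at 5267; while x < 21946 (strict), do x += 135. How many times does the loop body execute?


Step 1: x goes from 5267 toward 21946 by 135; the body runs while x<21946, so iterations = ceil((bound-start)/step)
Step 2: Distance=16679
Step 3: ceil(16679/135)=124

124


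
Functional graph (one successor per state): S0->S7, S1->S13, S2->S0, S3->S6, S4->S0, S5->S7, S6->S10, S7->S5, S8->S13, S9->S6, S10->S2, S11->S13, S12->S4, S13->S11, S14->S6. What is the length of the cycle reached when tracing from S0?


Trace from S0 until a state repeats:
  S0 -> S7 -> S5 -> S7
S7 first seen at step 1, revisited at step 3.
Cycle length = 3 - 1 = 2

2


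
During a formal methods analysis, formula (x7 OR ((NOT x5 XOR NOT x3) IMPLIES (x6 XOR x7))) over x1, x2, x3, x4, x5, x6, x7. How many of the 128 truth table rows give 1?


Formula: (x7 OR ((NOT x5 XOR NOT x3) IMPLIES (x6 XOR x7))) over 7 vars (128 rows)
Evaluate each row (x1, x2, x3, x4, x5, x6, x7 as bits, MSB first):
  row 0 [0000000]: (0 OR ((NOT 0 XOR NOT 0) IMPLIES (0 XOR 0))) -> 1
  row 1 [0000001]: (1 OR ((NOT 0 XOR NOT 0) IMPLIES (0 XOR 1))) -> 1
  row 2 [0000010]: (0 OR ((NOT 0 XOR NOT 0) IMPLIES (1 XOR 0))) -> 1
  row 3 [0000011]: (1 OR ((NOT 0 XOR NOT 0) IMPLIES (1 XOR 1))) -> 1
  row 4 [0000100]: (0 OR ((NOT 1 XOR NOT 0) IMPLIES (0 XOR 0))) -> 0
  (every remaining row is evaluated the same way; all 128 results are listed next)
Full result column, 8 rows per line (x1,x2,x3,x4 fixed per line; x5,x6,x7 runs 000..111 left to right):
  rows 0-7 [x1,x2,x3,x4=0000]: 11110111  (ones: 7)
  rows 8-15 [x1,x2,x3,x4=0001]: 11110111  (ones: 7)
  rows 16-23 [x1,x2,x3,x4=0010]: 01111111  (ones: 7)
  rows 24-31 [x1,x2,x3,x4=0011]: 01111111  (ones: 7)
  rows 32-39 [x1,x2,x3,x4=0100]: 11110111  (ones: 7)
  rows 40-47 [x1,x2,x3,x4=0101]: 11110111  (ones: 7)
  rows 48-55 [x1,x2,x3,x4=0110]: 01111111  (ones: 7)
  rows 56-63 [x1,x2,x3,x4=0111]: 01111111  (ones: 7)
  rows 64-71 [x1,x2,x3,x4=1000]: 11110111  (ones: 7)
  rows 72-79 [x1,x2,x3,x4=1001]: 11110111  (ones: 7)
  rows 80-87 [x1,x2,x3,x4=1010]: 01111111  (ones: 7)
  rows 88-95 [x1,x2,x3,x4=1011]: 01111111  (ones: 7)
  rows 96-103 [x1,x2,x3,x4=1100]: 11110111  (ones: 7)
  rows 104-111 [x1,x2,x3,x4=1101]: 11110111  (ones: 7)
  rows 112-119 [x1,x2,x3,x4=1110]: 01111111  (ones: 7)
  rows 120-127 [x1,x2,x3,x4=1111]: 01111111  (ones: 7)
Count of 1-rows = 7+7+7+7+7+7+7+7+7+7+7+7+7+7+7+7 = 112

112


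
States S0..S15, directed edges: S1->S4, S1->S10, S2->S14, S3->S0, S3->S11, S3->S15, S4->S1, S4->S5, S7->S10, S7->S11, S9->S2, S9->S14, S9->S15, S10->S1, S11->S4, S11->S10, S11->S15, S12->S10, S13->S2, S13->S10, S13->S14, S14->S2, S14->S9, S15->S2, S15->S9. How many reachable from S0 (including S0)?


BFS from S0:
  layer 0: {S0}
Reachable set: {S0}
Count = 1

1


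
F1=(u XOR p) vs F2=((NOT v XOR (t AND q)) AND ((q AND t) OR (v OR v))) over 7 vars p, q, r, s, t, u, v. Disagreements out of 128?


F1 = (u XOR p)
F2 = ((NOT v XOR (t AND q)) AND ((q AND t) OR (v OR v)))
Evaluate both on each of 128 rows (bits = p,q,r,s,t,u,v):
  row 0 [0000000]: F1=0 F2=0 -> 0
  row 1 [0000001]: F1=0 F2=0 -> 0
  row 2 [0000010]: F1=1 F2=0 (differ) -> 1
  row 3 [0000011]: F1=1 F2=0 (differ) -> 1
  row 4 [0000100]: F1=0 F2=0 -> 0
  (every remaining row is evaluated the same way; all 128 results are listed next)
Full result column, 8 rows per line (p,q,r,s fixed per line; t,u,v runs 000..111 left to right):
  rows 0-7 [p,q,r,s=0000]: 00110011  (ones: 4)
  rows 8-15 [p,q,r,s=0001]: 00110011  (ones: 4)
  rows 16-23 [p,q,r,s=0010]: 00110011  (ones: 4)
  rows 24-31 [p,q,r,s=0011]: 00110011  (ones: 4)
  rows 32-39 [p,q,r,s=0100]: 00110110  (ones: 4)
  rows 40-47 [p,q,r,s=0101]: 00110110  (ones: 4)
  rows 48-55 [p,q,r,s=0110]: 00110110  (ones: 4)
  rows 56-63 [p,q,r,s=0111]: 00110110  (ones: 4)
  rows 64-71 [p,q,r,s=1000]: 11001100  (ones: 4)
  rows 72-79 [p,q,r,s=1001]: 11001100  (ones: 4)
  rows 80-87 [p,q,r,s=1010]: 11001100  (ones: 4)
  rows 88-95 [p,q,r,s=1011]: 11001100  (ones: 4)
  rows 96-103 [p,q,r,s=1100]: 11001001  (ones: 4)
  rows 104-111 [p,q,r,s=1101]: 11001001  (ones: 4)
  rows 112-119 [p,q,r,s=1110]: 11001001  (ones: 4)
  rows 120-127 [p,q,r,s=1111]: 11001001  (ones: 4)
Disagreements = 4+4+4+4+4+4+4+4+4+4+4+4+4+4+4+4 = 64

64


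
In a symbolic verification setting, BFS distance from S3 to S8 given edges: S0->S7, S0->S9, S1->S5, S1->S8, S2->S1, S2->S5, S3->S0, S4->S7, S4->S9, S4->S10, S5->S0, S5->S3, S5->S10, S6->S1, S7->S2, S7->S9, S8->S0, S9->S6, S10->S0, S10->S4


BFS layer-by-layer from S3:
  dist 0: {S3}
  dist 1: {S0}
  dist 2: {S7, S9}
  dist 3: {S2, S6}
  dist 4: {S1, S5}
  dist 5: {S8, S10}
  -> S8 reached at distance 5
Shortest path length = 5

5


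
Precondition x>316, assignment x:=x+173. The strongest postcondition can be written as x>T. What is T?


Formula: sp(P, x:=E) = exists old_x. (x = E[old_x/x]) AND P[old_x/x] (old_x is the value of x before the assignment; eliminate old_x by solving x = E[old_x/x] for old_x)
Step 1: Precondition P: x>316, i.e. old_x > 316
Step 2: Assignment gives x = old_x + 173, so old_x = x - 173
Step 3: Substitute into P: x - 173 > 316
Step 4: Simplify: x > 316+173 = 489

489


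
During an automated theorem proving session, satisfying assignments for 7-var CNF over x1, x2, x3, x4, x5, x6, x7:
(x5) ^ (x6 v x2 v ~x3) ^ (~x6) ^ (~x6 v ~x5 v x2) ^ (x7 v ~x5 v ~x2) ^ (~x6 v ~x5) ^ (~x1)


CNF with 7 clauses over 7 vars (128 assignments).
An assignment satisfies CNF iff every clause has >=1 true literal.
Check each row (bits = x1,x2,x3,x4,x5,x6,x7; clause T/F shown):
  row 0 [0000000]: clauses=FTTTTTT -> 0
  row 1 [0000001]: clauses=FTTTTTT -> 0
  row 2 [0000010]: clauses=FTFTTTT -> 0
  row 3 [0000011]: clauses=FTFTTTT -> 0
  row 4 [0000100]: clauses=TTTTTTT -> 1
  (every remaining row is evaluated the same way; all 128 results are listed next)
Full result column, 8 rows per line (x1,x2,x3,x4 fixed per line; x5,x6,x7 runs 000..111 left to right):
  rows 0-7 [x1,x2,x3,x4=0000]: 00001100  (ones: 2)
  rows 8-15 [x1,x2,x3,x4=0001]: 00001100  (ones: 2)
  rows 16-23 [x1,x2,x3,x4=0010]: 00000000  (ones: 0)
  rows 24-31 [x1,x2,x3,x4=0011]: 00000000  (ones: 0)
  rows 32-39 [x1,x2,x3,x4=0100]: 00000100  (ones: 1)
  rows 40-47 [x1,x2,x3,x4=0101]: 00000100  (ones: 1)
  rows 48-55 [x1,x2,x3,x4=0110]: 00000100  (ones: 1)
  rows 56-63 [x1,x2,x3,x4=0111]: 00000100  (ones: 1)
  rows 64-71 [x1,x2,x3,x4=1000]: 00000000  (ones: 0)
  rows 72-79 [x1,x2,x3,x4=1001]: 00000000  (ones: 0)
  rows 80-87 [x1,x2,x3,x4=1010]: 00000000  (ones: 0)
  rows 88-95 [x1,x2,x3,x4=1011]: 00000000  (ones: 0)
  rows 96-103 [x1,x2,x3,x4=1100]: 00000000  (ones: 0)
  rows 104-111 [x1,x2,x3,x4=1101]: 00000000  (ones: 0)
  rows 112-119 [x1,x2,x3,x4=1110]: 00000000  (ones: 0)
  rows 120-127 [x1,x2,x3,x4=1111]: 00000000  (ones: 0)
Satisfying assignments = 2+2+0+0+1+1+1+1+0+0+0+0+0+0+0+0 = 8

8


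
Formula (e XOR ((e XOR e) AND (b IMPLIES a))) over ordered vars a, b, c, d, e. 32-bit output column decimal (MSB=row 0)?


Formula: (e XOR ((e XOR e) AND (b IMPLIES a))) over a, b, c, d, e (32 rows)
Evaluate each row (bits = a,b,c,d,e, MSB first):
  row 0 [00000]: (0 XOR ((0 XOR 0) AND (0 IMPLIES 0))) -> 0
  row 1 [00001]: (1 XOR ((1 XOR 1) AND (0 IMPLIES 0))) -> 1
  row 2 [00010]: (0 XOR ((0 XOR 0) AND (0 IMPLIES 0))) -> 0
  row 3 [00011]: (1 XOR ((1 XOR 1) AND (0 IMPLIES 0))) -> 1
  row 4 [00100]: (0 XOR ((0 XOR 0) AND (0 IMPLIES 0))) -> 0
  row 5 [00101]: (1 XOR ((1 XOR 1) AND (0 IMPLIES 0))) -> 1
  row 6 [00110]: (0 XOR ((0 XOR 0) AND (0 IMPLIES 0))) -> 0
  row 7 [00111]: (1 XOR ((1 XOR 1) AND (0 IMPLIES 0))) -> 1
  row 8 [01000]: (0 XOR ((0 XOR 0) AND (1 IMPLIES 0))) -> 0
  row 9 [01001]: (1 XOR ((1 XOR 1) AND (1 IMPLIES 0))) -> 1
  row 10 [01010]: (0 XOR ((0 XOR 0) AND (1 IMPLIES 0))) -> 0
  row 11 [01011]: (1 XOR ((1 XOR 1) AND (1 IMPLIES 0))) -> 1
  row 12 [01100]: (0 XOR ((0 XOR 0) AND (1 IMPLIES 0))) -> 0
  row 13 [01101]: (1 XOR ((1 XOR 1) AND (1 IMPLIES 0))) -> 1
  row 14 [01110]: (0 XOR ((0 XOR 0) AND (1 IMPLIES 0))) -> 0
  row 15 [01111]: (1 XOR ((1 XOR 1) AND (1 IMPLIES 0))) -> 1
  row 16 [10000]: (0 XOR ((0 XOR 0) AND (0 IMPLIES 1))) -> 0
  row 17 [10001]: (1 XOR ((1 XOR 1) AND (0 IMPLIES 1))) -> 1
  row 18 [10010]: (0 XOR ((0 XOR 0) AND (0 IMPLIES 1))) -> 0
  row 19 [10011]: (1 XOR ((1 XOR 1) AND (0 IMPLIES 1))) -> 1
  row 20 [10100]: (0 XOR ((0 XOR 0) AND (0 IMPLIES 1))) -> 0
  row 21 [10101]: (1 XOR ((1 XOR 1) AND (0 IMPLIES 1))) -> 1
  row 22 [10110]: (0 XOR ((0 XOR 0) AND (0 IMPLIES 1))) -> 0
  row 23 [10111]: (1 XOR ((1 XOR 1) AND (0 IMPLIES 1))) -> 1
  row 24 [11000]: (0 XOR ((0 XOR 0) AND (1 IMPLIES 1))) -> 0
  row 25 [11001]: (1 XOR ((1 XOR 1) AND (1 IMPLIES 1))) -> 1
  row 26 [11010]: (0 XOR ((0 XOR 0) AND (1 IMPLIES 1))) -> 0
  row 27 [11011]: (1 XOR ((1 XOR 1) AND (1 IMPLIES 1))) -> 1
  row 28 [11100]: (0 XOR ((0 XOR 0) AND (1 IMPLIES 1))) -> 0
  row 29 [11101]: (1 XOR ((1 XOR 1) AND (1 IMPLIES 1))) -> 1
  row 30 [11110]: (0 XOR ((0 XOR 0) AND (1 IMPLIES 1))) -> 0
  row 31 [11111]: (1 XOR ((1 XOR 1) AND (1 IMPLIES 1))) -> 1
Full result column, 4 rows per line (a,b,c fixed per line; d,e runs 00..11 left to right):
  rows 0-3 [a,b,c=000]: 0101  = hex 5
  rows 4-7 [a,b,c=001]: 0101  = hex 5
  rows 8-11 [a,b,c=010]: 0101  = hex 5
  rows 12-15 [a,b,c=011]: 0101  = hex 5
  rows 16-19 [a,b,c=100]: 0101  = hex 5
  rows 20-23 [a,b,c=101]: 0101  = hex 5
  rows 24-27 [a,b,c=110]: 0101  = hex 5
  rows 28-31 [a,b,c=111]: 0101  = hex 5
Output column (row 0 .. row 31) = 01010101010101010101010101010101
Output column grouped in 4s = 0101 0101 0101 0101 0101 0101 0101 0101 = 0x55555555
Convert to decimal digit by digit (value = value*16 + digit):
  5 -> 5
  5*16 + 5 = 85
  85*16 + 5 = 1365
  1365*16 + 5 = 21845
  21845*16 + 5 = 349525
  349525*16 + 5 = 5592405
  5592405*16 + 5 = 89478485
  89478485*16 + 5 = 1431655765
Decimal = 1431655765

1431655765


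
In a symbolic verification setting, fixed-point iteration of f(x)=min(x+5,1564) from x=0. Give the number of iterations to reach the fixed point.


Step 1: x=0, cap=1564, increment=5
Step 2: x grows by 5 each step until capped at 1564; fixed point is x=1564
Step 3: iterations = ceil(1564/5) = 313

313


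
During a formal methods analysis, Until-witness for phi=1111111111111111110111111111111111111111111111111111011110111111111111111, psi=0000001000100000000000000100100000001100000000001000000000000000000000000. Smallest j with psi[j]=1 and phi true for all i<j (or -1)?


(phi U psi) at 0: need smallest j with psi[j]=1 and phi[i]=1 for all i in [0,j).
Scan from step 0:
  step 0: phi=1, psi=0 -> continue
  step 1: phi=1, psi=0 -> continue
  step 2: phi=1, psi=0 -> continue
  step 3: phi=1, psi=0 -> continue
  step 6: psi=1 and phi held for [0,6) -> witness found
Witness step = 6

6


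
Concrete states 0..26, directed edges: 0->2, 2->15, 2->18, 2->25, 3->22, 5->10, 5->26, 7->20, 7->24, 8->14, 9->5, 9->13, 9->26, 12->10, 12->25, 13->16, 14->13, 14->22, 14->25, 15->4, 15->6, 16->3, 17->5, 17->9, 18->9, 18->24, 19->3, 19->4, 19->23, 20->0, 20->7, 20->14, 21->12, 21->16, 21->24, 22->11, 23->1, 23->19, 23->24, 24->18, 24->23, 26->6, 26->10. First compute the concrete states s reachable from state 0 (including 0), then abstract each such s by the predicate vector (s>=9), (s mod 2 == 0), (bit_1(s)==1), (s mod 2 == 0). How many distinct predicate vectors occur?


BFS from 0:
Concrete reachable: {0, 1, 2, 3, 4, 5, 6, 9, 10, 11, 13, 15, 16, 18, 19, 22, 23, 24, 25, 26}
Abstract via predicates (s>=9), (s mod 2 == 0), (bit_1(s)==1), (s mod 2 == 0):
  (0,0,0,0) <- {1, 5}
  (0,0,1,0) <- {3}
  (0,1,0,1) <- {0, 4}
  (0,1,1,1) <- {2, 6}
  (1,0,0,0) <- {9, 13, 25}
  (1,0,1,0) <- {11, 15, 19, 23}
  (1,1,0,1) <- {16, 24}
  (1,1,1,1) <- {10, 18, 22, 26}
Distinct abstract states = 8

8
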